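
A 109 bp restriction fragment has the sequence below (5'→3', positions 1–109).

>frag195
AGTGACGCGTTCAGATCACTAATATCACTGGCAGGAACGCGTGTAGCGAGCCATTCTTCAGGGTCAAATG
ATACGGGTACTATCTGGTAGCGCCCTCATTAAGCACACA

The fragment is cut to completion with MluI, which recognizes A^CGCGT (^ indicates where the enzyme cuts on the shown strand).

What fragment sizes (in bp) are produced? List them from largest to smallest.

MluI sites (ACGCGT) start at positions 5, 37.
MluI cuts after the first base of each site, so after positions 5, 37.
Linear molecule, 2 cuts → 3 fragments:
  1–5 → 5 bp
  6–37 → 32 bp
  38–109 → 72 bp
Sorted largest to smallest: 72, 32, 5 bp.

72, 32, 5 bp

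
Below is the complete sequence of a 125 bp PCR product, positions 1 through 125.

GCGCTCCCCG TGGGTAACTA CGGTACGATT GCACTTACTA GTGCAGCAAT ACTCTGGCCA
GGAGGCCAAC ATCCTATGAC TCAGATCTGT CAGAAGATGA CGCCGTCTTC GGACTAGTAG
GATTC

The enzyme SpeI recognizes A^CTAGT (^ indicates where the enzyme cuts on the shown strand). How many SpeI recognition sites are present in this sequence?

ACTAGT occurs starting at positions 37, 113.
SpeI cuts at 2 sites.

2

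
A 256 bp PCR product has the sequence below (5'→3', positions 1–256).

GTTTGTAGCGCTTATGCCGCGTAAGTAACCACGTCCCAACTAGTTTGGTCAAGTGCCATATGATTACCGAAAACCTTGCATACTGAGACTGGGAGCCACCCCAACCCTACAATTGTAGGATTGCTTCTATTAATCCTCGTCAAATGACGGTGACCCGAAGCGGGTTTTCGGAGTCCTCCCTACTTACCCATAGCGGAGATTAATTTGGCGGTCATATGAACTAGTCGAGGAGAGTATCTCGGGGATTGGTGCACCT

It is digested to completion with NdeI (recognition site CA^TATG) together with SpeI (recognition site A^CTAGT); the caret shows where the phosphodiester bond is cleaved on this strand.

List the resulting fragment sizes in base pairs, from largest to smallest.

156, 39, 36, 19, 6 bp

NdeI sites (CATATG) start at positions 57, 213.
NdeI cuts after base 2 of each site, so after positions 58, 214.
SpeI sites (ACTAGT) start at positions 39, 220.
SpeI cuts after the first base of each site, so after positions 39, 220.
Combined cut positions: 39, 58, 214, 220.
Linear molecule, 4 cuts → 5 fragments:
  1–39 → 39 bp
  40–58 → 19 bp
  59–214 → 156 bp
  215–220 → 6 bp
  221–256 → 36 bp
Sorted largest to smallest: 156, 39, 36, 19, 6 bp.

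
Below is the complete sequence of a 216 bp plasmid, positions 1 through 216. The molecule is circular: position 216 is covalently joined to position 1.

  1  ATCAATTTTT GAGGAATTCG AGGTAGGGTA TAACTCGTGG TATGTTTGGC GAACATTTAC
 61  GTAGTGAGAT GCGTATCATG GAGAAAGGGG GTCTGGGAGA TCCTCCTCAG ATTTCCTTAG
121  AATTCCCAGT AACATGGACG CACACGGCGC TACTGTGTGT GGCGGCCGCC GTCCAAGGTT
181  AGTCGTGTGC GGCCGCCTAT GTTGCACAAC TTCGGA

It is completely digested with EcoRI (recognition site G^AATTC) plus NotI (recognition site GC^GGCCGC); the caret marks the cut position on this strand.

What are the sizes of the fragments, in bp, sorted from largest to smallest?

EcoRI sites (GAATTC) start at positions 14, 120.
EcoRI cuts after the first base of each site, so after positions 14, 120.
NotI sites (GCGGCCGC) start at positions 162, 189.
NotI cuts after base 2 of each site, so after positions 163, 190.
Combined cut positions: 14, 120, 163, 190.
Circular molecule, 4 cuts → 4 fragments:
  15–120 → 106 bp
  121–163 → 43 bp
  164–190 → 27 bp
  191–216 then 1–14 → 26 + 14 = 40 bp
Sorted largest to smallest: 106, 43, 40, 27 bp.

106, 43, 40, 27 bp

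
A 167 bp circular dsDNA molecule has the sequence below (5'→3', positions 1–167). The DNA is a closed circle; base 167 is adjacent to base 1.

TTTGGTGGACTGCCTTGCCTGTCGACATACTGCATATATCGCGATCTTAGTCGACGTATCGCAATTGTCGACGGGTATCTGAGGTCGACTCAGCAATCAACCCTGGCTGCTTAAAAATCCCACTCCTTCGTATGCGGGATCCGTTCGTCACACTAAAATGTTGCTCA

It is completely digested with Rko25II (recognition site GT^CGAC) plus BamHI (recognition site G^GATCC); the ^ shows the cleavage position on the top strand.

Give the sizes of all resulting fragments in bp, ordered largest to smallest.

Rko25II sites (GTCGAC) start at positions 21, 50, 67, 84.
Rko25II cuts after base 2 of each site, so after positions 22, 51, 68, 85.
The BamHI site (GGATCC) starts at position 137.
BamHI cuts after the first base of each site, so after position 137.
Combined cut positions: 22, 51, 68, 85, 137.
Circular molecule, 5 cuts → 5 fragments:
  23–51 → 29 bp
  52–68 → 17 bp
  69–85 → 17 bp
  86–137 → 52 bp
  138–167 then 1–22 → 30 + 22 = 52 bp
Sorted largest to smallest: 52, 52, 29, 17, 17 bp.

52, 52, 29, 17, 17 bp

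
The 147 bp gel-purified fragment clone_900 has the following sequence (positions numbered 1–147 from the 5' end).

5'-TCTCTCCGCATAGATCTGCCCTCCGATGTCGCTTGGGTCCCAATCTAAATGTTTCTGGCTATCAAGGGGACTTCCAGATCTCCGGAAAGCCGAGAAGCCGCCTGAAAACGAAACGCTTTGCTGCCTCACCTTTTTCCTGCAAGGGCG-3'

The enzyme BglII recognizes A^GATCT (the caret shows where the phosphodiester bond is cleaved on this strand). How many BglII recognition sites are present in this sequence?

AGATCT occurs starting at positions 12, 76.
BglII cuts at 2 sites.

2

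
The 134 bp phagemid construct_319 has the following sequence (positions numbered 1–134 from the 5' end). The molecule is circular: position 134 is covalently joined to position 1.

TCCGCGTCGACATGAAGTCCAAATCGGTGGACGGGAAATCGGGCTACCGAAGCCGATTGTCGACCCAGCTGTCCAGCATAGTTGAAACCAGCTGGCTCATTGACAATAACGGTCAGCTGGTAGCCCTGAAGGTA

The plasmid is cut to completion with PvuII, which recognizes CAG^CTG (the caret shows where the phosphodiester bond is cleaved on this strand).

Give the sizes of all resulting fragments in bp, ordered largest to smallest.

PvuII sites (CAGCTG) start at positions 66, 89, 114.
PvuII cuts after base 3 of each site, so after positions 68, 91, 116.
Circular molecule, 3 cuts → 3 fragments:
  69–91 → 23 bp
  92–116 → 25 bp
  117–134 then 1–68 → 18 + 68 = 86 bp
Sorted largest to smallest: 86, 25, 23 bp.

86, 25, 23 bp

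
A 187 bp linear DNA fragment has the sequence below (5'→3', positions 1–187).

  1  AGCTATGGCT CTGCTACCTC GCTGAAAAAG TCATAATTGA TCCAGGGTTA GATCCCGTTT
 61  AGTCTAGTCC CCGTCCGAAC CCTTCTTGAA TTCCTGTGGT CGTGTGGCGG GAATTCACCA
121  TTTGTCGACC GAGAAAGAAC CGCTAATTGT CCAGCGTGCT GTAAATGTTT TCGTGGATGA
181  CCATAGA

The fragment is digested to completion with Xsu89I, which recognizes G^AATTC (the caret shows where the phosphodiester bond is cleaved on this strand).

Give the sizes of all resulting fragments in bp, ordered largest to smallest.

Xsu89I sites (GAATTC) start at positions 88, 111.
Xsu89I cuts after the first base of each site, so after positions 88, 111.
Linear molecule, 2 cuts → 3 fragments:
  1–88 → 88 bp
  89–111 → 23 bp
  112–187 → 76 bp
Sorted largest to smallest: 88, 76, 23 bp.

88, 76, 23 bp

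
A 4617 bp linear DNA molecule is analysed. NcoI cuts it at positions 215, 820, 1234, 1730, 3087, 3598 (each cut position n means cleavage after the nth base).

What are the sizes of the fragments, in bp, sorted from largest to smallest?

Linear molecule, 6 cuts → 7 fragments:
  215 − 0 = 215 bp
  820 − 215 = 605 bp
  1234 − 820 = 414 bp
  1730 − 1234 = 496 bp
  3087 − 1730 = 1357 bp
  3598 − 3087 = 511 bp
  4617 − 3598 = 1019 bp
Sorted largest to smallest: 1357, 1019, 605, 511, 496, 414, 215 bp.

1357, 1019, 605, 511, 496, 414, 215 bp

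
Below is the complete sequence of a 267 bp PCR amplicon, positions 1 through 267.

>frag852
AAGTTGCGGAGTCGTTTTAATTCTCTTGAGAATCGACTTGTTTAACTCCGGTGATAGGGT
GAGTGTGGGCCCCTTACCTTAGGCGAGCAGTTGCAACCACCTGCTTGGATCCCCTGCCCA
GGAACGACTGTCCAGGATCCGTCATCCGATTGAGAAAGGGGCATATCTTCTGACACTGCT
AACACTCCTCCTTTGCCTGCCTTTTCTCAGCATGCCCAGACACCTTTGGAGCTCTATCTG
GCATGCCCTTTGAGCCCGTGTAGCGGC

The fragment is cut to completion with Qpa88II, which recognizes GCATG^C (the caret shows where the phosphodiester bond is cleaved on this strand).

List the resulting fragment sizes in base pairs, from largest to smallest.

214, 31, 22 bp

Qpa88II sites (GCATGC) start at positions 210, 241.
Qpa88II cuts after base 5 of each site (before the last base), so after positions 214, 245.
Linear molecule, 2 cuts → 3 fragments:
  1–214 → 214 bp
  215–245 → 31 bp
  246–267 → 22 bp
Sorted largest to smallest: 214, 31, 22 bp.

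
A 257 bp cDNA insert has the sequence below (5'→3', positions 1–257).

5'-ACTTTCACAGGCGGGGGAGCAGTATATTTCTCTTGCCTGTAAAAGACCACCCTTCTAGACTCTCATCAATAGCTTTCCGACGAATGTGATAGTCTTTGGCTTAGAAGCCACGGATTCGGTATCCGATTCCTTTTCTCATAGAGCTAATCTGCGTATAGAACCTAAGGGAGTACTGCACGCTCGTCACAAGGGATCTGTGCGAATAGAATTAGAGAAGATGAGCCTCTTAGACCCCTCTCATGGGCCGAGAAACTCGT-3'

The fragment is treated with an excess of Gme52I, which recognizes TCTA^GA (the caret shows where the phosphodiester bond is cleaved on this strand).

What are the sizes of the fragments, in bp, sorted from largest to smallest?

200, 57 bp

The Gme52I site (TCTAGA) starts at position 54.
Gme52I cuts after base 4 of each site, so after position 57.
Linear molecule, 1 cut → 2 fragments:
  1–57 → 57 bp
  58–257 → 200 bp
Sorted largest to smallest: 200, 57 bp.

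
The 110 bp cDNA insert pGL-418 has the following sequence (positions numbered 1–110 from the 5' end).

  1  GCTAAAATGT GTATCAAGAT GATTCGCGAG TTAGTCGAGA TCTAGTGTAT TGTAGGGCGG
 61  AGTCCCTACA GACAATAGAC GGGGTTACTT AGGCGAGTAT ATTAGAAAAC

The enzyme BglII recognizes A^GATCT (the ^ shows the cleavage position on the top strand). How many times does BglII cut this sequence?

AGATCT occurs starting at position 38.
BglII cuts at 1 site.

1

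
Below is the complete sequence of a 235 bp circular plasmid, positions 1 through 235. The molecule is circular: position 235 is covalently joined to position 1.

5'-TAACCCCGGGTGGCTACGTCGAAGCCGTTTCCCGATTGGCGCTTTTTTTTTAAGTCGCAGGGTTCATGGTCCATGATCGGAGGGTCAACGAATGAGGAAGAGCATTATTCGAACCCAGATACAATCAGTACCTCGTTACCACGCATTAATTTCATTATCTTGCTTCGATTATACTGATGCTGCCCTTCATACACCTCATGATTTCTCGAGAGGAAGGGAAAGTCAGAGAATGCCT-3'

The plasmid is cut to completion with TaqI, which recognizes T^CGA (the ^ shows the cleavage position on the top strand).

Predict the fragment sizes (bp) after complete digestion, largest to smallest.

90, 56, 48, 41 bp

TaqI sites (TCGA) start at positions 19, 109, 165, 206.
TaqI cuts after the first base of each site, so after positions 19, 109, 165, 206.
Circular molecule, 4 cuts → 4 fragments:
  20–109 → 90 bp
  110–165 → 56 bp
  166–206 → 41 bp
  207–235 then 1–19 → 29 + 19 = 48 bp
Sorted largest to smallest: 90, 56, 48, 41 bp.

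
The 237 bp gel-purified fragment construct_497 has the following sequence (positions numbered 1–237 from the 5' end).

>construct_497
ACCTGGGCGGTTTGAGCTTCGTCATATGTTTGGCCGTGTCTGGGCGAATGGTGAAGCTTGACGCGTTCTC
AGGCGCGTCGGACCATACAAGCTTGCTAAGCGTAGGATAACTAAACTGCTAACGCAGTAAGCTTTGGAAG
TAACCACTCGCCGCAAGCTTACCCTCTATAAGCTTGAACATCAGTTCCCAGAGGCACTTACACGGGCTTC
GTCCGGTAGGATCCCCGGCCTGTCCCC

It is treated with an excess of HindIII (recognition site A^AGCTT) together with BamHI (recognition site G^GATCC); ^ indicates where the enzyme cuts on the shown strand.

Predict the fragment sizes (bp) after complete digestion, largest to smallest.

HindIII sites (AAGCTT) start at positions 54, 89, 129, 155, 170.
HindIII cuts after the first base of each site, so after positions 54, 89, 129, 155, 170.
The BamHI site (GGATCC) starts at position 219.
BamHI cuts after the first base of each site, so after position 219.
Combined cut positions: 54, 89, 129, 155, 170, 219.
Linear molecule, 6 cuts → 7 fragments:
  1–54 → 54 bp
  55–89 → 35 bp
  90–129 → 40 bp
  130–155 → 26 bp
  156–170 → 15 bp
  171–219 → 49 bp
  220–237 → 18 bp
Sorted largest to smallest: 54, 49, 40, 35, 26, 18, 15 bp.

54, 49, 40, 35, 26, 18, 15 bp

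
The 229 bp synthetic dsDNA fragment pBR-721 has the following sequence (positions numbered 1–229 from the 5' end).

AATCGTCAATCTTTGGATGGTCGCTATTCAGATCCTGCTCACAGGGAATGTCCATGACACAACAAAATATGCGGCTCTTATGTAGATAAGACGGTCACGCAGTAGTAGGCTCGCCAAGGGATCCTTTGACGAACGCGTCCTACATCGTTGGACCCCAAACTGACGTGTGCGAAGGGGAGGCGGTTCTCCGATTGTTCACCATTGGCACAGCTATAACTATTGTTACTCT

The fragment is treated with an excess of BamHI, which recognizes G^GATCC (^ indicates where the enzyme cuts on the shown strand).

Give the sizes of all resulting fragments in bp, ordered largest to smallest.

The BamHI site (GGATCC) starts at position 119.
BamHI cuts after the first base of each site, so after position 119.
Linear molecule, 1 cut → 2 fragments:
  1–119 → 119 bp
  120–229 → 110 bp
Sorted largest to smallest: 119, 110 bp.

119, 110 bp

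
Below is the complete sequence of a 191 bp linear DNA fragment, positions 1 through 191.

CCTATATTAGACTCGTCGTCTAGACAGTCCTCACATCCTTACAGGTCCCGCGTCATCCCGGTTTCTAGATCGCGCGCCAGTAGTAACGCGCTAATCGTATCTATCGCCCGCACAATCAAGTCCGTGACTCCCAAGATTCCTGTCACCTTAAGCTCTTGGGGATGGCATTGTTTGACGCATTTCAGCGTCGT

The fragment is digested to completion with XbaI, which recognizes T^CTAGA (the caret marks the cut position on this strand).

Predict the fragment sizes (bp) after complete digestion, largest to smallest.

127, 45, 19 bp

XbaI sites (TCTAGA) start at positions 19, 64.
XbaI cuts after the first base of each site, so after positions 19, 64.
Linear molecule, 2 cuts → 3 fragments:
  1–19 → 19 bp
  20–64 → 45 bp
  65–191 → 127 bp
Sorted largest to smallest: 127, 45, 19 bp.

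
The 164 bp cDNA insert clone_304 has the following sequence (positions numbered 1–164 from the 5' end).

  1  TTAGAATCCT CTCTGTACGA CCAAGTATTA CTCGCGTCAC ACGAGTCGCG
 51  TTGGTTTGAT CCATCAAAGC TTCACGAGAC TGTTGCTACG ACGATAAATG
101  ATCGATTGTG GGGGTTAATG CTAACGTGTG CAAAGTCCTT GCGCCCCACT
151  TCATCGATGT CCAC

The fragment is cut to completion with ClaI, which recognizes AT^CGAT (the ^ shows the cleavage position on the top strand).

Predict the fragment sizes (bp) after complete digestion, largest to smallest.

102, 52, 10 bp

ClaI sites (ATCGAT) start at positions 101, 153.
ClaI cuts after base 2 of each site, so after positions 102, 154.
Linear molecule, 2 cuts → 3 fragments:
  1–102 → 102 bp
  103–154 → 52 bp
  155–164 → 10 bp
Sorted largest to smallest: 102, 52, 10 bp.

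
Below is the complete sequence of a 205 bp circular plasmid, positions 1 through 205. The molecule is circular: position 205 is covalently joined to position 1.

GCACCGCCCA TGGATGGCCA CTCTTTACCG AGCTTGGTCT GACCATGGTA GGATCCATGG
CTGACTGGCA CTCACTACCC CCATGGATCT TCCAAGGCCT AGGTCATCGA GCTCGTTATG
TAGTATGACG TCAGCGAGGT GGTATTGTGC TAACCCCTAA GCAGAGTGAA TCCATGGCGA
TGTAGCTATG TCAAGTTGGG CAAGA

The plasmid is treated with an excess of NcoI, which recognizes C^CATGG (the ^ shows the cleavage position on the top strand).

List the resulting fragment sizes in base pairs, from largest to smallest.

NcoI sites (CCATGG) start at positions 8, 43, 55, 81, 172.
NcoI cuts after the first base of each site, so after positions 8, 43, 55, 81, 172.
Circular molecule, 5 cuts → 5 fragments:
  9–43 → 35 bp
  44–55 → 12 bp
  56–81 → 26 bp
  82–172 → 91 bp
  173–205 then 1–8 → 33 + 8 = 41 bp
Sorted largest to smallest: 91, 41, 35, 26, 12 bp.

91, 41, 35, 26, 12 bp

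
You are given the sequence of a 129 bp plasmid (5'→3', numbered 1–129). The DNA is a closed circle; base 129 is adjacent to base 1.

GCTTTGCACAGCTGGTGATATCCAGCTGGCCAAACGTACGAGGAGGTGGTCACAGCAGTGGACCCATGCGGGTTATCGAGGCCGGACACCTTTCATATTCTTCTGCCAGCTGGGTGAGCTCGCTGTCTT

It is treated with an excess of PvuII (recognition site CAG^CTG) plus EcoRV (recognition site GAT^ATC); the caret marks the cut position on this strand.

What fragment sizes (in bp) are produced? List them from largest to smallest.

PvuII sites (CAGCTG) start at positions 9, 23, 107.
PvuII cuts after base 3 of each site, so after positions 11, 25, 109.
The EcoRV site (GATATC) starts at position 17.
EcoRV cuts after base 3 of each site, so after position 19.
Combined cut positions: 11, 19, 25, 109.
Circular molecule, 4 cuts → 4 fragments:
  12–19 → 8 bp
  20–25 → 6 bp
  26–109 → 84 bp
  110–129 then 1–11 → 20 + 11 = 31 bp
Sorted largest to smallest: 84, 31, 8, 6 bp.

84, 31, 8, 6 bp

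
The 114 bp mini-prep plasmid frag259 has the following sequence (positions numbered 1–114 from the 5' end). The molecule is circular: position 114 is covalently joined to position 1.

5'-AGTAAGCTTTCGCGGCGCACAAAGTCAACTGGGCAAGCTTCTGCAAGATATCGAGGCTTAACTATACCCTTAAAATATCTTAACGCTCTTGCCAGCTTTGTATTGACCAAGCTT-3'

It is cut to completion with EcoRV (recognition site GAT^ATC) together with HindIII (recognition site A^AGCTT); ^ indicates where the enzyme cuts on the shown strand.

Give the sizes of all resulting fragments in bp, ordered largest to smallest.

60, 31, 14, 9 bp

The EcoRV site (GATATC) starts at position 47.
EcoRV cuts after base 3 of each site, so after position 49.
HindIII sites (AAGCTT) start at positions 4, 35, 109.
HindIII cuts after the first base of each site, so after positions 4, 35, 109.
Combined cut positions: 4, 35, 49, 109.
Circular molecule, 4 cuts → 4 fragments:
  5–35 → 31 bp
  36–49 → 14 bp
  50–109 → 60 bp
  110–114 then 1–4 → 5 + 4 = 9 bp
Sorted largest to smallest: 60, 31, 14, 9 bp.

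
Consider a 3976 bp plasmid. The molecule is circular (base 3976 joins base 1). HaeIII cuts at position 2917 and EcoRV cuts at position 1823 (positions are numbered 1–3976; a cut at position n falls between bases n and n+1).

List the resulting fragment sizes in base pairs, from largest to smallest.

Combined cut positions (sorted): 1823, 2917.
Circular molecule, 2 cuts → 2 fragments:
  2917 − 1823 = 1094 bp
  wrap: 3976 − 2917 + 1823 = 2882 bp
Sorted largest to smallest: 2882, 1094 bp.

2882, 1094 bp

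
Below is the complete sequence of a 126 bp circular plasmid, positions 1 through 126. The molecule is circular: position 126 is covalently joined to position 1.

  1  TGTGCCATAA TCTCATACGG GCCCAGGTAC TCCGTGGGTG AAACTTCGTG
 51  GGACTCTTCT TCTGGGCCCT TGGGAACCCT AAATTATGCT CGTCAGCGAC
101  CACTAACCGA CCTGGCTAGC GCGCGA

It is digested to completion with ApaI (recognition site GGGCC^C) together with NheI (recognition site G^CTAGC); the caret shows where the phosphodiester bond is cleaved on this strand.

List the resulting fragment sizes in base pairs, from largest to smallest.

ApaI sites (GGGCCC) start at positions 19, 64.
ApaI cuts after base 5 of each site (before the last base), so after positions 23, 68.
The NheI site (GCTAGC) starts at position 115.
NheI cuts after the first base of each site, so after position 115.
Combined cut positions: 23, 68, 115.
Circular molecule, 3 cuts → 3 fragments:
  24–68 → 45 bp
  69–115 → 47 bp
  116–126 then 1–23 → 11 + 23 = 34 bp
Sorted largest to smallest: 47, 45, 34 bp.

47, 45, 34 bp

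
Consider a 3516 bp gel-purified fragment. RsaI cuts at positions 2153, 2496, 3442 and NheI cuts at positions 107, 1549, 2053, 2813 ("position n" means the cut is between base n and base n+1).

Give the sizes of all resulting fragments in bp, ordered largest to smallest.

1442, 629, 504, 343, 317, 107, 100, 74 bp

Combined cut positions (sorted): 107, 1549, 2053, 2153, 2496, 2813, 3442.
Linear molecule, 7 cuts → 8 fragments:
  107 − 0 = 107 bp
  1549 − 107 = 1442 bp
  2053 − 1549 = 504 bp
  2153 − 2053 = 100 bp
  2496 − 2153 = 343 bp
  2813 − 2496 = 317 bp
  3442 − 2813 = 629 bp
  3516 − 3442 = 74 bp
Sorted largest to smallest: 1442, 629, 504, 343, 317, 107, 100, 74 bp.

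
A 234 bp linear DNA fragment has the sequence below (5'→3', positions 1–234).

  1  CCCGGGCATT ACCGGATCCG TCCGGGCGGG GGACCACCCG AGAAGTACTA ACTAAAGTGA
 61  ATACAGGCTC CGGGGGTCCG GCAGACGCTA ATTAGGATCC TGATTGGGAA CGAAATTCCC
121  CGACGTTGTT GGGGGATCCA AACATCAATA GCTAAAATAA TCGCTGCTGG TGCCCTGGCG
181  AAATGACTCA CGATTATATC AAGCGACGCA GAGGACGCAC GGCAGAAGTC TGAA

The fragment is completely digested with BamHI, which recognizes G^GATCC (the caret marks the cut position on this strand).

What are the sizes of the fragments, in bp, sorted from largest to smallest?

100, 81, 39, 14 bp

BamHI sites (GGATCC) start at positions 14, 95, 134.
BamHI cuts after the first base of each site, so after positions 14, 95, 134.
Linear molecule, 3 cuts → 4 fragments:
  1–14 → 14 bp
  15–95 → 81 bp
  96–134 → 39 bp
  135–234 → 100 bp
Sorted largest to smallest: 100, 81, 39, 14 bp.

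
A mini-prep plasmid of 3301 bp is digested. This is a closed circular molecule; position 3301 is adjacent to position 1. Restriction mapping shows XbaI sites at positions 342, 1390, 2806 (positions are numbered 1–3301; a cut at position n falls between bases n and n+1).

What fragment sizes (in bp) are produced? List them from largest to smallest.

1416, 1048, 837 bp

Circular molecule, 3 cuts → 3 fragments:
  1390 − 342 = 1048 bp
  2806 − 1390 = 1416 bp
  wrap: 3301 − 2806 + 342 = 837 bp
Sorted largest to smallest: 1416, 1048, 837 bp.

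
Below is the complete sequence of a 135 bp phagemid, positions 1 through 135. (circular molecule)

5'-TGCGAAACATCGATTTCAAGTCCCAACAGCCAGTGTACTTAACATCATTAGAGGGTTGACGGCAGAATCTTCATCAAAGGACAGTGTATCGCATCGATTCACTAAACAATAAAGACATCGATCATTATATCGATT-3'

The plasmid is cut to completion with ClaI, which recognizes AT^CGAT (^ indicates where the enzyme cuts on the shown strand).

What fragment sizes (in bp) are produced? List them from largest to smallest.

84, 24, 15, 12 bp

ClaI sites (ATCGAT) start at positions 9, 93, 117, 129.
ClaI cuts after base 2 of each site, so after positions 10, 94, 118, 130.
Circular molecule, 4 cuts → 4 fragments:
  11–94 → 84 bp
  95–118 → 24 bp
  119–130 → 12 bp
  131–135 then 1–10 → 5 + 10 = 15 bp
Sorted largest to smallest: 84, 24, 15, 12 bp.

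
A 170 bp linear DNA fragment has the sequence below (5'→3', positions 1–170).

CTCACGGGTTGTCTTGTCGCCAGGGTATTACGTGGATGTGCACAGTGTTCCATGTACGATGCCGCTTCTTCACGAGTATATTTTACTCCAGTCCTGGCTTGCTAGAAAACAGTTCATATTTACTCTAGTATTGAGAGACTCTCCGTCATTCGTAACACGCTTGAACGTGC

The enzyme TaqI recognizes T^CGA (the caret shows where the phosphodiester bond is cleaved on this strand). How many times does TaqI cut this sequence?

0

No occurrence of TCGA is present in the sequence.
TaqI does not cut: 0 sites.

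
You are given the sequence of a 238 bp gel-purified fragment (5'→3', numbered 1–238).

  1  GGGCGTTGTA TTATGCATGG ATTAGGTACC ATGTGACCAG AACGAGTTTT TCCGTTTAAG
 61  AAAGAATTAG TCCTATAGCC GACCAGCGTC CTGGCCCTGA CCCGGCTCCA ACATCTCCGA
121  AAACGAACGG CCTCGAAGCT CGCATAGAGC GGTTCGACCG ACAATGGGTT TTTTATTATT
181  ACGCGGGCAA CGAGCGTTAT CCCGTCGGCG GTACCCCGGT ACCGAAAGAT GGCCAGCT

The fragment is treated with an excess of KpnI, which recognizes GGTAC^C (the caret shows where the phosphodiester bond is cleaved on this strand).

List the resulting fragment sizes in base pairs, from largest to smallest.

185, 29, 16, 8 bp

KpnI sites (GGTACC) start at positions 25, 210, 218.
KpnI cuts after base 5 of each site (before the last base), so after positions 29, 214, 222.
Linear molecule, 3 cuts → 4 fragments:
  1–29 → 29 bp
  30–214 → 185 bp
  215–222 → 8 bp
  223–238 → 16 bp
Sorted largest to smallest: 185, 29, 16, 8 bp.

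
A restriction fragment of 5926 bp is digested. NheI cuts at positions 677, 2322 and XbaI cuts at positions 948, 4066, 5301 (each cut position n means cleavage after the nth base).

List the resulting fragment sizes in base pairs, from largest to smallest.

1744, 1374, 1235, 677, 625, 271 bp

Combined cut positions (sorted): 677, 948, 2322, 4066, 5301.
Linear molecule, 5 cuts → 6 fragments:
  677 − 0 = 677 bp
  948 − 677 = 271 bp
  2322 − 948 = 1374 bp
  4066 − 2322 = 1744 bp
  5301 − 4066 = 1235 bp
  5926 − 5301 = 625 bp
Sorted largest to smallest: 1744, 1374, 1235, 677, 625, 271 bp.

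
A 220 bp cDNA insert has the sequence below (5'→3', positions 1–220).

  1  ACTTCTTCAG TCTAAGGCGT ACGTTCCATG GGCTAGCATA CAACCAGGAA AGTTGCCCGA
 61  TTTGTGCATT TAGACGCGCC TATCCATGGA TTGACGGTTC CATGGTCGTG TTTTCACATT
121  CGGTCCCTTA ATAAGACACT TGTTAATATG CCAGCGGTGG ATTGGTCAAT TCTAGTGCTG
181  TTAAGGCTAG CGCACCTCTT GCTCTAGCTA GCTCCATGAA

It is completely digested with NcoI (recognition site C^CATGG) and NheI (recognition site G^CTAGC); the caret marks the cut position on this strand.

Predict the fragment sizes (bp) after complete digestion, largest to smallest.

86, 52, 26, 21, 16, 13, 6 bp

NcoI sites (CCATGG) start at positions 26, 84, 100.
NcoI cuts after the first base of each site, so after positions 26, 84, 100.
NheI sites (GCTAGC) start at positions 32, 186, 207.
NheI cuts after the first base of each site, so after positions 32, 186, 207.
Combined cut positions: 26, 32, 84, 100, 186, 207.
Linear molecule, 6 cuts → 7 fragments:
  1–26 → 26 bp
  27–32 → 6 bp
  33–84 → 52 bp
  85–100 → 16 bp
  101–186 → 86 bp
  187–207 → 21 bp
  208–220 → 13 bp
Sorted largest to smallest: 86, 52, 26, 21, 16, 13, 6 bp.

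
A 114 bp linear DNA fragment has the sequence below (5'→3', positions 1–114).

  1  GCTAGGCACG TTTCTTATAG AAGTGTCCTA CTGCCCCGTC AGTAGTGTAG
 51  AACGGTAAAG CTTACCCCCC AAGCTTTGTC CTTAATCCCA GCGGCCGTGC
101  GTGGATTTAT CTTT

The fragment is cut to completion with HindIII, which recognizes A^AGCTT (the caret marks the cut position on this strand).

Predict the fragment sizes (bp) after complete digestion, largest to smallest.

58, 43, 13 bp

HindIII sites (AAGCTT) start at positions 58, 71.
HindIII cuts after the first base of each site, so after positions 58, 71.
Linear molecule, 2 cuts → 3 fragments:
  1–58 → 58 bp
  59–71 → 13 bp
  72–114 → 43 bp
Sorted largest to smallest: 58, 43, 13 bp.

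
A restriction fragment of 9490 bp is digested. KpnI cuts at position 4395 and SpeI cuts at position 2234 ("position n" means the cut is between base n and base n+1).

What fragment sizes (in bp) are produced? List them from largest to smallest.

5095, 2234, 2161 bp

Combined cut positions (sorted): 2234, 4395.
Linear molecule, 2 cuts → 3 fragments:
  2234 − 0 = 2234 bp
  4395 − 2234 = 2161 bp
  9490 − 4395 = 5095 bp
Sorted largest to smallest: 5095, 2234, 2161 bp.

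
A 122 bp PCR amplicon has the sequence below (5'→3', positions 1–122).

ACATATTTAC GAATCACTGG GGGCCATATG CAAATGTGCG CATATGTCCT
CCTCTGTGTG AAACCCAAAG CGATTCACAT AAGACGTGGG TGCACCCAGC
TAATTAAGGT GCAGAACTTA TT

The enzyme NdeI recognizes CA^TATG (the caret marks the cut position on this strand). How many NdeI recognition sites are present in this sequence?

CATATG occurs starting at positions 25, 41.
NdeI cuts at 2 sites.

2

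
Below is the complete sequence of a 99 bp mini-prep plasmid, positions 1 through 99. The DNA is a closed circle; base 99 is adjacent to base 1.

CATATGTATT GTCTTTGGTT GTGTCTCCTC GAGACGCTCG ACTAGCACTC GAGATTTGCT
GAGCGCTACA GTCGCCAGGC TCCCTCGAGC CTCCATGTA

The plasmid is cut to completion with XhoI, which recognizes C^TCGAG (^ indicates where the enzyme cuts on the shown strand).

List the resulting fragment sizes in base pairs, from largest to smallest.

XhoI sites (CTCGAG) start at positions 28, 48, 84.
XhoI cuts after the first base of each site, so after positions 28, 48, 84.
Circular molecule, 3 cuts → 3 fragments:
  29–48 → 20 bp
  49–84 → 36 bp
  85–99 then 1–28 → 15 + 28 = 43 bp
Sorted largest to smallest: 43, 36, 20 bp.

43, 36, 20 bp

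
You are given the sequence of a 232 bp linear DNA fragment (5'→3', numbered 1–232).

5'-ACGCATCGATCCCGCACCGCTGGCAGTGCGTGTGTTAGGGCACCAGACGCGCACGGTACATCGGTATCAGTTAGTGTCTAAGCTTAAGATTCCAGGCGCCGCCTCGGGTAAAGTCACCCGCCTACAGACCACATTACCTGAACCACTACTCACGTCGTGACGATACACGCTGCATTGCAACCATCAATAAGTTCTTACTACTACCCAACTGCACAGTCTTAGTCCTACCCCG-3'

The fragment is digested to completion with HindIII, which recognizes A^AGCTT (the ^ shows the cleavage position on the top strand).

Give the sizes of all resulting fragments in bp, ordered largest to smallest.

The HindIII site (AAGCTT) starts at position 80.
HindIII cuts after the first base of each site, so after position 80.
Linear molecule, 1 cut → 2 fragments:
  1–80 → 80 bp
  81–232 → 152 bp
Sorted largest to smallest: 152, 80 bp.

152, 80 bp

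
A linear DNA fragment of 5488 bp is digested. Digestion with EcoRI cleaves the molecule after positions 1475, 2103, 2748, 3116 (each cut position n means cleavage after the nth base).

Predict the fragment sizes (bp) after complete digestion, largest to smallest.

2372, 1475, 645, 628, 368 bp

Linear molecule, 4 cuts → 5 fragments:
  1475 − 0 = 1475 bp
  2103 − 1475 = 628 bp
  2748 − 2103 = 645 bp
  3116 − 2748 = 368 bp
  5488 − 3116 = 2372 bp
Sorted largest to smallest: 2372, 1475, 645, 628, 368 bp.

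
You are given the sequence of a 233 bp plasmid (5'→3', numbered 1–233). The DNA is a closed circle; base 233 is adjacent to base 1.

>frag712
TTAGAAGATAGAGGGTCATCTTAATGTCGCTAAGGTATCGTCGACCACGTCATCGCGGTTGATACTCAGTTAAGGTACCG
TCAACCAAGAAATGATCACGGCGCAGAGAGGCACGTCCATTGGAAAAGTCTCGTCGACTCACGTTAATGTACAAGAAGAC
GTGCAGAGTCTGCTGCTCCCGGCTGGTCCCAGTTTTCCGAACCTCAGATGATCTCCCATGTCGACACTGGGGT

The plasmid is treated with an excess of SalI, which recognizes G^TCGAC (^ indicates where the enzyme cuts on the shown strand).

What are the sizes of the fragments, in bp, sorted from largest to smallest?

SalI sites (GTCGAC) start at positions 40, 133, 220.
SalI cuts after the first base of each site, so after positions 40, 133, 220.
Circular molecule, 3 cuts → 3 fragments:
  41–133 → 93 bp
  134–220 → 87 bp
  221–233 then 1–40 → 13 + 40 = 53 bp
Sorted largest to smallest: 93, 87, 53 bp.

93, 87, 53 bp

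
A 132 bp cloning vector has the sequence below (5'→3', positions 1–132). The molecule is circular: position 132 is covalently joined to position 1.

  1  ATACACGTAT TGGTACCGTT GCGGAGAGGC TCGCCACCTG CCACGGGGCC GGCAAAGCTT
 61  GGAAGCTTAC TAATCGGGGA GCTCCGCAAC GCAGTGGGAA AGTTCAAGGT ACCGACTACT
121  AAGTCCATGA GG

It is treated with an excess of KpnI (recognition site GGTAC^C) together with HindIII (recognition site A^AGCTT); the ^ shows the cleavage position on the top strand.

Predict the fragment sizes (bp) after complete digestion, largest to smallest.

49, 39, 36, 8 bp

KpnI sites (GGTACC) start at positions 12, 108.
KpnI cuts after base 5 of each site (before the last base), so after positions 16, 112.
HindIII sites (AAGCTT) start at positions 55, 63.
HindIII cuts after the first base of each site, so after positions 55, 63.
Combined cut positions: 16, 55, 63, 112.
Circular molecule, 4 cuts → 4 fragments:
  17–55 → 39 bp
  56–63 → 8 bp
  64–112 → 49 bp
  113–132 then 1–16 → 20 + 16 = 36 bp
Sorted largest to smallest: 49, 39, 36, 8 bp.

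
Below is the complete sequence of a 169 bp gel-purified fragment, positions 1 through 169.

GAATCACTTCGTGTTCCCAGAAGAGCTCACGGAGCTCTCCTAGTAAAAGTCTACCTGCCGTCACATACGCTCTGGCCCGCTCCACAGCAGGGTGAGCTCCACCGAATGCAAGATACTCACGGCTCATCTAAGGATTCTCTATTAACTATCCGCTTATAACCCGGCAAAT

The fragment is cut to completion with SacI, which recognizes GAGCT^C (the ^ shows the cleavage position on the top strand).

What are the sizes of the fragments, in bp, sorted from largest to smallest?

SacI sites (GAGCTC) start at positions 23, 32, 94.
SacI cuts after base 5 of each site (before the last base), so after positions 27, 36, 98.
Linear molecule, 3 cuts → 4 fragments:
  1–27 → 27 bp
  28–36 → 9 bp
  37–98 → 62 bp
  99–169 → 71 bp
Sorted largest to smallest: 71, 62, 27, 9 bp.

71, 62, 27, 9 bp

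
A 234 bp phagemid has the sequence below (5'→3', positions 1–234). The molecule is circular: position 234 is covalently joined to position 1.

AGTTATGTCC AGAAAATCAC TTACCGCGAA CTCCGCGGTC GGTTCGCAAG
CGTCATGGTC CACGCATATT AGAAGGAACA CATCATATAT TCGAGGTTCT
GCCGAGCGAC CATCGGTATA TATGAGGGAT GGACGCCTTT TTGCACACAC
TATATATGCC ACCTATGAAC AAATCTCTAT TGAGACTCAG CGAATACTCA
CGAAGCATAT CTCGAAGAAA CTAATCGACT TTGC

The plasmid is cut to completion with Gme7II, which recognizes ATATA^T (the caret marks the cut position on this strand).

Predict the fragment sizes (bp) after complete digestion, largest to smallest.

Gme7II sites (ATATAT) start at positions 85, 118, 152.
Gme7II cuts after base 5 of each site (before the last base), so after positions 89, 122, 156.
Circular molecule, 3 cuts → 3 fragments:
  90–122 → 33 bp
  123–156 → 34 bp
  157–234 then 1–89 → 78 + 89 = 167 bp
Sorted largest to smallest: 167, 34, 33 bp.

167, 34, 33 bp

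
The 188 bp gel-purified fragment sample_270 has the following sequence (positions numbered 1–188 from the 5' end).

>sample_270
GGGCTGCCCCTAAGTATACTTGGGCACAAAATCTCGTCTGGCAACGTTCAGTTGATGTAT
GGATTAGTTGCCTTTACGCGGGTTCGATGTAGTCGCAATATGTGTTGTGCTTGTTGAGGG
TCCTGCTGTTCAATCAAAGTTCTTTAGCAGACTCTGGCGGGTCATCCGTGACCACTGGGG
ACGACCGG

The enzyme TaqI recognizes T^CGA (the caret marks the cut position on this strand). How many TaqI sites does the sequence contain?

TCGA occurs starting at position 84.
TaqI cuts at 1 site.

1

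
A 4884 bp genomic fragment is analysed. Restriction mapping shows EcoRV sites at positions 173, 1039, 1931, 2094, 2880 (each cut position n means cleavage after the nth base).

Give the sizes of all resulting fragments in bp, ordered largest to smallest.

2004, 892, 866, 786, 173, 163 bp

Linear molecule, 5 cuts → 6 fragments:
  173 − 0 = 173 bp
  1039 − 173 = 866 bp
  1931 − 1039 = 892 bp
  2094 − 1931 = 163 bp
  2880 − 2094 = 786 bp
  4884 − 2880 = 2004 bp
Sorted largest to smallest: 2004, 892, 866, 786, 173, 163 bp.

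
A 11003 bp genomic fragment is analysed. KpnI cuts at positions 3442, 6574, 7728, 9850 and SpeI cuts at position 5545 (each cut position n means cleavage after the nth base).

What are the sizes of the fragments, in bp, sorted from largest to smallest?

3442, 2122, 2103, 1154, 1153, 1029 bp

Combined cut positions (sorted): 3442, 5545, 6574, 7728, 9850.
Linear molecule, 5 cuts → 6 fragments:
  3442 − 0 = 3442 bp
  5545 − 3442 = 2103 bp
  6574 − 5545 = 1029 bp
  7728 − 6574 = 1154 bp
  9850 − 7728 = 2122 bp
  11003 − 9850 = 1153 bp
Sorted largest to smallest: 3442, 2122, 2103, 1154, 1153, 1029 bp.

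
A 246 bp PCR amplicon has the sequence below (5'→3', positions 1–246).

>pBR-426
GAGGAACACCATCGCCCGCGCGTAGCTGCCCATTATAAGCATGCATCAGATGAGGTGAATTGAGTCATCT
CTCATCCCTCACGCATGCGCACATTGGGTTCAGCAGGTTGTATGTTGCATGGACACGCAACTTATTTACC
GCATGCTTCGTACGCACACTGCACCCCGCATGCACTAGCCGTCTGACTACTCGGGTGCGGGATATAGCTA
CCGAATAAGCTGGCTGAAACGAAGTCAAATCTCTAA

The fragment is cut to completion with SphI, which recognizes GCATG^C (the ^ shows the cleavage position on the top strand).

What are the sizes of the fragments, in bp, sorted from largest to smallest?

74, 58, 44, 43, 27 bp

SphI sites (GCATGC) start at positions 39, 83, 141, 168.
SphI cuts after base 5 of each site (before the last base), so after positions 43, 87, 145, 172.
Linear molecule, 4 cuts → 5 fragments:
  1–43 → 43 bp
  44–87 → 44 bp
  88–145 → 58 bp
  146–172 → 27 bp
  173–246 → 74 bp
Sorted largest to smallest: 74, 58, 44, 43, 27 bp.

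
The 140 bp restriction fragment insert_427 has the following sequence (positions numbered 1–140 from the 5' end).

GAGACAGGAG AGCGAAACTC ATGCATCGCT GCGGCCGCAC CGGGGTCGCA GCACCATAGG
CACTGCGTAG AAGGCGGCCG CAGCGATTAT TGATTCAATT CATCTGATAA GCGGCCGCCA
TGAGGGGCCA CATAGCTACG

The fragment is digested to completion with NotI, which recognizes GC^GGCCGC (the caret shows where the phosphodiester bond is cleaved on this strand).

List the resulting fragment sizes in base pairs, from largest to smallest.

43, 37, 32, 28 bp

NotI sites (GCGGCCGC) start at positions 31, 74, 111.
NotI cuts after base 2 of each site, so after positions 32, 75, 112.
Linear molecule, 3 cuts → 4 fragments:
  1–32 → 32 bp
  33–75 → 43 bp
  76–112 → 37 bp
  113–140 → 28 bp
Sorted largest to smallest: 43, 37, 32, 28 bp.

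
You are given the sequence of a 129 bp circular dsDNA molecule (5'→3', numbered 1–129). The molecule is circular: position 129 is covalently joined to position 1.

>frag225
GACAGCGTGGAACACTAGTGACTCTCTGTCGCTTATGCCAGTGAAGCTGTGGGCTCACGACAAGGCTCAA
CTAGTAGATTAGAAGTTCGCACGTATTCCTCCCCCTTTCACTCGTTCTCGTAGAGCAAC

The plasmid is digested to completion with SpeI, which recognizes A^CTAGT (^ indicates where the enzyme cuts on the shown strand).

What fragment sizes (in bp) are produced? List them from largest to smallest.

SpeI sites (ACTAGT) start at positions 14, 70.
SpeI cuts after the first base of each site, so after positions 14, 70.
Circular molecule, 2 cuts → 2 fragments:
  15–70 → 56 bp
  71–129 then 1–14 → 59 + 14 = 73 bp
Sorted largest to smallest: 73, 56 bp.

73, 56 bp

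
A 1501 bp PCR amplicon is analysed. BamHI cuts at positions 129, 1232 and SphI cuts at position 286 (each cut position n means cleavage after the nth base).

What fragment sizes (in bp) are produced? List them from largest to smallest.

Combined cut positions (sorted): 129, 286, 1232.
Linear molecule, 3 cuts → 4 fragments:
  129 − 0 = 129 bp
  286 − 129 = 157 bp
  1232 − 286 = 946 bp
  1501 − 1232 = 269 bp
Sorted largest to smallest: 946, 269, 157, 129 bp.

946, 269, 157, 129 bp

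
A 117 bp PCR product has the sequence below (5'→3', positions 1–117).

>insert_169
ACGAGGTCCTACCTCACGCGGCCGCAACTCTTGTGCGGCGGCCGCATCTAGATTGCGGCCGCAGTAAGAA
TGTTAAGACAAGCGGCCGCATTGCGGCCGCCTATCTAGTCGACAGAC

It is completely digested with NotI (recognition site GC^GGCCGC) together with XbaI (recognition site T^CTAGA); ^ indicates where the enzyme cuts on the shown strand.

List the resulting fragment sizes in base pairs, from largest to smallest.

27, 23, 20, 19, 11, 9, 8 bp

NotI sites (GCGGCCGC) start at positions 18, 38, 55, 82, 93.
NotI cuts after base 2 of each site, so after positions 19, 39, 56, 83, 94.
The XbaI site (TCTAGA) starts at position 47.
XbaI cuts after the first base of each site, so after position 47.
Combined cut positions: 19, 39, 47, 56, 83, 94.
Linear molecule, 6 cuts → 7 fragments:
  1–19 → 19 bp
  20–39 → 20 bp
  40–47 → 8 bp
  48–56 → 9 bp
  57–83 → 27 bp
  84–94 → 11 bp
  95–117 → 23 bp
Sorted largest to smallest: 27, 23, 20, 19, 11, 9, 8 bp.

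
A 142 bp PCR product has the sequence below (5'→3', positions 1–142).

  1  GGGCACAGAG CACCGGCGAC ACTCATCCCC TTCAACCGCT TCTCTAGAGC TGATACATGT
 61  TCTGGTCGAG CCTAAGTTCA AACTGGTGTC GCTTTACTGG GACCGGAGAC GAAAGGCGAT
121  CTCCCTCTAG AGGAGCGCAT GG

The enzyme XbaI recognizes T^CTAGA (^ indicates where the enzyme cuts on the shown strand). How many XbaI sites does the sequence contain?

TCTAGA occurs starting at positions 43, 126.
XbaI cuts at 2 sites.

2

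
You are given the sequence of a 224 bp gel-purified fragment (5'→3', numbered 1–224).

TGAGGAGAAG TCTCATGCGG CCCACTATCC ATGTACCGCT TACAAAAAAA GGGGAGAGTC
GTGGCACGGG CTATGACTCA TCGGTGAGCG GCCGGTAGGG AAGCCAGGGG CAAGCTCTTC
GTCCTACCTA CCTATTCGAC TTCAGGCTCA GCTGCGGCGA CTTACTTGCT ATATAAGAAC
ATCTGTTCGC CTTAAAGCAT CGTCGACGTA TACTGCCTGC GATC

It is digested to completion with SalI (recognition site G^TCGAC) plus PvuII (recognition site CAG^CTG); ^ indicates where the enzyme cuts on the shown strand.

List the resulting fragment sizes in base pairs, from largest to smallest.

151, 51, 22 bp

The SalI site (GTCGAC) starts at position 202.
SalI cuts after the first base of each site, so after position 202.
The PvuII site (CAGCTG) starts at position 149.
PvuII cuts after base 3 of each site, so after position 151.
Combined cut positions: 151, 202.
Linear molecule, 2 cuts → 3 fragments:
  1–151 → 151 bp
  152–202 → 51 bp
  203–224 → 22 bp
Sorted largest to smallest: 151, 51, 22 bp.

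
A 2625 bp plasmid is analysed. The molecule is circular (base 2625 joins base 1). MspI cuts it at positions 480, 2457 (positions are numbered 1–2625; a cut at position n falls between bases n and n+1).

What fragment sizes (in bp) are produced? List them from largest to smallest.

Circular molecule, 2 cuts → 2 fragments:
  2457 − 480 = 1977 bp
  wrap: 2625 − 2457 + 480 = 648 bp
Sorted largest to smallest: 1977, 648 bp.

1977, 648 bp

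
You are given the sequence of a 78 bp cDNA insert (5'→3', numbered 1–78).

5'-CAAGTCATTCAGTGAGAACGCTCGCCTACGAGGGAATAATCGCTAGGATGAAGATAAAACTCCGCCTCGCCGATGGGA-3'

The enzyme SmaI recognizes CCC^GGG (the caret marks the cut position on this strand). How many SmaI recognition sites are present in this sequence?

0

No occurrence of CCCGGG is present in the sequence.
SmaI does not cut: 0 sites.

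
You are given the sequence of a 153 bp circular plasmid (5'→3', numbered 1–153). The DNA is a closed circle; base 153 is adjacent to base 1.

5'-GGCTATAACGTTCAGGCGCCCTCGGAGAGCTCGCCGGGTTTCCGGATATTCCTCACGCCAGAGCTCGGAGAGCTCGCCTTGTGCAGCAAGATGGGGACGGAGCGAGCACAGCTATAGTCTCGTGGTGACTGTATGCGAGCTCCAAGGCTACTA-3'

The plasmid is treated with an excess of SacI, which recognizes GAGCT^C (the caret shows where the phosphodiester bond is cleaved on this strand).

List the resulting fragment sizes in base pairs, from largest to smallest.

SacI sites (GAGCTC) start at positions 27, 61, 70, 137.
SacI cuts after base 5 of each site (before the last base), so after positions 31, 65, 74, 141.
Circular molecule, 4 cuts → 4 fragments:
  32–65 → 34 bp
  66–74 → 9 bp
  75–141 → 67 bp
  142–153 then 1–31 → 12 + 31 = 43 bp
Sorted largest to smallest: 67, 43, 34, 9 bp.

67, 43, 34, 9 bp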